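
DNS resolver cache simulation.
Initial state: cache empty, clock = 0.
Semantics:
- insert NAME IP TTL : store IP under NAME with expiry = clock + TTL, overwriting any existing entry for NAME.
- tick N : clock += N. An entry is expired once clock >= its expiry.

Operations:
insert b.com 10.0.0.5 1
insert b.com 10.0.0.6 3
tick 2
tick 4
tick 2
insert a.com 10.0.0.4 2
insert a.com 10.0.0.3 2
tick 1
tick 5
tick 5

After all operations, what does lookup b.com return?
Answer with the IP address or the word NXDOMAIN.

Answer: NXDOMAIN

Derivation:
Op 1: insert b.com -> 10.0.0.5 (expiry=0+1=1). clock=0
Op 2: insert b.com -> 10.0.0.6 (expiry=0+3=3). clock=0
Op 3: tick 2 -> clock=2.
Op 4: tick 4 -> clock=6. purged={b.com}
Op 5: tick 2 -> clock=8.
Op 6: insert a.com -> 10.0.0.4 (expiry=8+2=10). clock=8
Op 7: insert a.com -> 10.0.0.3 (expiry=8+2=10). clock=8
Op 8: tick 1 -> clock=9.
Op 9: tick 5 -> clock=14. purged={a.com}
Op 10: tick 5 -> clock=19.
lookup b.com: not in cache (expired or never inserted)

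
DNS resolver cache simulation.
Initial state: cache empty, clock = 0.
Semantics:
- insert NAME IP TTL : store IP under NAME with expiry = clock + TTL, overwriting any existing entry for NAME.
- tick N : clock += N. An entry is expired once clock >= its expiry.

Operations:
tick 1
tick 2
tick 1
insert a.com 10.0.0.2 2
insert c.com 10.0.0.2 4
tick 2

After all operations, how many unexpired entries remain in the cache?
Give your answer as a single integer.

Op 1: tick 1 -> clock=1.
Op 2: tick 2 -> clock=3.
Op 3: tick 1 -> clock=4.
Op 4: insert a.com -> 10.0.0.2 (expiry=4+2=6). clock=4
Op 5: insert c.com -> 10.0.0.2 (expiry=4+4=8). clock=4
Op 6: tick 2 -> clock=6. purged={a.com}
Final cache (unexpired): {c.com} -> size=1

Answer: 1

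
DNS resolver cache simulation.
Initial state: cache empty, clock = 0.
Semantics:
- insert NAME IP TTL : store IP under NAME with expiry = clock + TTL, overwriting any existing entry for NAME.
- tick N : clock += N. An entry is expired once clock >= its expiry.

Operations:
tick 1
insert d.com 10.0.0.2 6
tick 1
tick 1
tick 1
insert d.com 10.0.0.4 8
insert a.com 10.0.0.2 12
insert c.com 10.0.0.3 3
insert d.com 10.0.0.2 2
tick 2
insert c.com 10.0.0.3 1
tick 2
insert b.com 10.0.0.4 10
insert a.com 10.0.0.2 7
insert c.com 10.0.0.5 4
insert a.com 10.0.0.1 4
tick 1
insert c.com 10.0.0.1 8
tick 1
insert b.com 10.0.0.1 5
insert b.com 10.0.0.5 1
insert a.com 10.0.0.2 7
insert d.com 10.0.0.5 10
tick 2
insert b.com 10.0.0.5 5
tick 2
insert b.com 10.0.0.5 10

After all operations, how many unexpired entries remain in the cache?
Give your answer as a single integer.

Op 1: tick 1 -> clock=1.
Op 2: insert d.com -> 10.0.0.2 (expiry=1+6=7). clock=1
Op 3: tick 1 -> clock=2.
Op 4: tick 1 -> clock=3.
Op 5: tick 1 -> clock=4.
Op 6: insert d.com -> 10.0.0.4 (expiry=4+8=12). clock=4
Op 7: insert a.com -> 10.0.0.2 (expiry=4+12=16). clock=4
Op 8: insert c.com -> 10.0.0.3 (expiry=4+3=7). clock=4
Op 9: insert d.com -> 10.0.0.2 (expiry=4+2=6). clock=4
Op 10: tick 2 -> clock=6. purged={d.com}
Op 11: insert c.com -> 10.0.0.3 (expiry=6+1=7). clock=6
Op 12: tick 2 -> clock=8. purged={c.com}
Op 13: insert b.com -> 10.0.0.4 (expiry=8+10=18). clock=8
Op 14: insert a.com -> 10.0.0.2 (expiry=8+7=15). clock=8
Op 15: insert c.com -> 10.0.0.5 (expiry=8+4=12). clock=8
Op 16: insert a.com -> 10.0.0.1 (expiry=8+4=12). clock=8
Op 17: tick 1 -> clock=9.
Op 18: insert c.com -> 10.0.0.1 (expiry=9+8=17). clock=9
Op 19: tick 1 -> clock=10.
Op 20: insert b.com -> 10.0.0.1 (expiry=10+5=15). clock=10
Op 21: insert b.com -> 10.0.0.5 (expiry=10+1=11). clock=10
Op 22: insert a.com -> 10.0.0.2 (expiry=10+7=17). clock=10
Op 23: insert d.com -> 10.0.0.5 (expiry=10+10=20). clock=10
Op 24: tick 2 -> clock=12. purged={b.com}
Op 25: insert b.com -> 10.0.0.5 (expiry=12+5=17). clock=12
Op 26: tick 2 -> clock=14.
Op 27: insert b.com -> 10.0.0.5 (expiry=14+10=24). clock=14
Final cache (unexpired): {a.com,b.com,c.com,d.com} -> size=4

Answer: 4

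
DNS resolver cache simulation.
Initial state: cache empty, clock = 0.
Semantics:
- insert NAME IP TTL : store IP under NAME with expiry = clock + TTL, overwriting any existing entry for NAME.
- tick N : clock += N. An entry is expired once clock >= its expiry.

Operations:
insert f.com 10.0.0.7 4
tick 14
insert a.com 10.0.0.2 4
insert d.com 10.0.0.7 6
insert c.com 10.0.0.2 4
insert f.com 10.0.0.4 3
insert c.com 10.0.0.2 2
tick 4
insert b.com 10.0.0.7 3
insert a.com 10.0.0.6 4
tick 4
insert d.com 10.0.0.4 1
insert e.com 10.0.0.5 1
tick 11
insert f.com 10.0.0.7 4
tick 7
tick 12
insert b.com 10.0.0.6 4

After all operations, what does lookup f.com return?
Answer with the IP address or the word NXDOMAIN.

Op 1: insert f.com -> 10.0.0.7 (expiry=0+4=4). clock=0
Op 2: tick 14 -> clock=14. purged={f.com}
Op 3: insert a.com -> 10.0.0.2 (expiry=14+4=18). clock=14
Op 4: insert d.com -> 10.0.0.7 (expiry=14+6=20). clock=14
Op 5: insert c.com -> 10.0.0.2 (expiry=14+4=18). clock=14
Op 6: insert f.com -> 10.0.0.4 (expiry=14+3=17). clock=14
Op 7: insert c.com -> 10.0.0.2 (expiry=14+2=16). clock=14
Op 8: tick 4 -> clock=18. purged={a.com,c.com,f.com}
Op 9: insert b.com -> 10.0.0.7 (expiry=18+3=21). clock=18
Op 10: insert a.com -> 10.0.0.6 (expiry=18+4=22). clock=18
Op 11: tick 4 -> clock=22. purged={a.com,b.com,d.com}
Op 12: insert d.com -> 10.0.0.4 (expiry=22+1=23). clock=22
Op 13: insert e.com -> 10.0.0.5 (expiry=22+1=23). clock=22
Op 14: tick 11 -> clock=33. purged={d.com,e.com}
Op 15: insert f.com -> 10.0.0.7 (expiry=33+4=37). clock=33
Op 16: tick 7 -> clock=40. purged={f.com}
Op 17: tick 12 -> clock=52.
Op 18: insert b.com -> 10.0.0.6 (expiry=52+4=56). clock=52
lookup f.com: not in cache (expired or never inserted)

Answer: NXDOMAIN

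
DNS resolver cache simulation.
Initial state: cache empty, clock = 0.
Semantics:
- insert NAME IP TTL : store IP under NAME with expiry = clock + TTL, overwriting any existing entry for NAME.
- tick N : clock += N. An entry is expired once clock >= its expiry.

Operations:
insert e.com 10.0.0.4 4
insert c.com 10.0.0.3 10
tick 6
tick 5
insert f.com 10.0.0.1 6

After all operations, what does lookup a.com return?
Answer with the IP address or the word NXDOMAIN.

Answer: NXDOMAIN

Derivation:
Op 1: insert e.com -> 10.0.0.4 (expiry=0+4=4). clock=0
Op 2: insert c.com -> 10.0.0.3 (expiry=0+10=10). clock=0
Op 3: tick 6 -> clock=6. purged={e.com}
Op 4: tick 5 -> clock=11. purged={c.com}
Op 5: insert f.com -> 10.0.0.1 (expiry=11+6=17). clock=11
lookup a.com: not in cache (expired or never inserted)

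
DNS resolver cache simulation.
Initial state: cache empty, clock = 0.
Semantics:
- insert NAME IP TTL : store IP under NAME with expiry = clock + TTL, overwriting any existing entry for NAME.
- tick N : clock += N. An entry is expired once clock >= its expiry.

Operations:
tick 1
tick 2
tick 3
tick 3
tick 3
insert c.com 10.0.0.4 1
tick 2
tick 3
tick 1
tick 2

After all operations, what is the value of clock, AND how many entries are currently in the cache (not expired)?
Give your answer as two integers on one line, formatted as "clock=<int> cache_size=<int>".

Answer: clock=20 cache_size=0

Derivation:
Op 1: tick 1 -> clock=1.
Op 2: tick 2 -> clock=3.
Op 3: tick 3 -> clock=6.
Op 4: tick 3 -> clock=9.
Op 5: tick 3 -> clock=12.
Op 6: insert c.com -> 10.0.0.4 (expiry=12+1=13). clock=12
Op 7: tick 2 -> clock=14. purged={c.com}
Op 8: tick 3 -> clock=17.
Op 9: tick 1 -> clock=18.
Op 10: tick 2 -> clock=20.
Final clock = 20
Final cache (unexpired): {} -> size=0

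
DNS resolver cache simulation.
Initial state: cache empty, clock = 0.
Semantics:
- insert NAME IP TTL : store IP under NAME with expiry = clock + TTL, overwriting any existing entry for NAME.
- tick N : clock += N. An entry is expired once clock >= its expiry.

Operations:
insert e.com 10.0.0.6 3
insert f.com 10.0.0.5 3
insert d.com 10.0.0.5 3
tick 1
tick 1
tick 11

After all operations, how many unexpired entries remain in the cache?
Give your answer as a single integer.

Op 1: insert e.com -> 10.0.0.6 (expiry=0+3=3). clock=0
Op 2: insert f.com -> 10.0.0.5 (expiry=0+3=3). clock=0
Op 3: insert d.com -> 10.0.0.5 (expiry=0+3=3). clock=0
Op 4: tick 1 -> clock=1.
Op 5: tick 1 -> clock=2.
Op 6: tick 11 -> clock=13. purged={d.com,e.com,f.com}
Final cache (unexpired): {} -> size=0

Answer: 0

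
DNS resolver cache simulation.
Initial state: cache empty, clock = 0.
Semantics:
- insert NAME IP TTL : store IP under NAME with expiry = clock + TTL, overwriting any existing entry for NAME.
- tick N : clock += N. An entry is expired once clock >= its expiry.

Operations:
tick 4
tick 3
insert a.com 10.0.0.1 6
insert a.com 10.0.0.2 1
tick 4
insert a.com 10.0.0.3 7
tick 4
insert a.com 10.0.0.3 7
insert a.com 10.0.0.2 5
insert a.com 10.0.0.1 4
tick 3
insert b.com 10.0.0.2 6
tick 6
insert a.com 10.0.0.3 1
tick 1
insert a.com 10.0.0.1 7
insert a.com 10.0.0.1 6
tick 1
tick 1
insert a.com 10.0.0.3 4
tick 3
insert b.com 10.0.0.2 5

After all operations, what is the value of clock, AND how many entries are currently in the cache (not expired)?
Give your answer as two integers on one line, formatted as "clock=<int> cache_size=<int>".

Answer: clock=30 cache_size=2

Derivation:
Op 1: tick 4 -> clock=4.
Op 2: tick 3 -> clock=7.
Op 3: insert a.com -> 10.0.0.1 (expiry=7+6=13). clock=7
Op 4: insert a.com -> 10.0.0.2 (expiry=7+1=8). clock=7
Op 5: tick 4 -> clock=11. purged={a.com}
Op 6: insert a.com -> 10.0.0.3 (expiry=11+7=18). clock=11
Op 7: tick 4 -> clock=15.
Op 8: insert a.com -> 10.0.0.3 (expiry=15+7=22). clock=15
Op 9: insert a.com -> 10.0.0.2 (expiry=15+5=20). clock=15
Op 10: insert a.com -> 10.0.0.1 (expiry=15+4=19). clock=15
Op 11: tick 3 -> clock=18.
Op 12: insert b.com -> 10.0.0.2 (expiry=18+6=24). clock=18
Op 13: tick 6 -> clock=24. purged={a.com,b.com}
Op 14: insert a.com -> 10.0.0.3 (expiry=24+1=25). clock=24
Op 15: tick 1 -> clock=25. purged={a.com}
Op 16: insert a.com -> 10.0.0.1 (expiry=25+7=32). clock=25
Op 17: insert a.com -> 10.0.0.1 (expiry=25+6=31). clock=25
Op 18: tick 1 -> clock=26.
Op 19: tick 1 -> clock=27.
Op 20: insert a.com -> 10.0.0.3 (expiry=27+4=31). clock=27
Op 21: tick 3 -> clock=30.
Op 22: insert b.com -> 10.0.0.2 (expiry=30+5=35). clock=30
Final clock = 30
Final cache (unexpired): {a.com,b.com} -> size=2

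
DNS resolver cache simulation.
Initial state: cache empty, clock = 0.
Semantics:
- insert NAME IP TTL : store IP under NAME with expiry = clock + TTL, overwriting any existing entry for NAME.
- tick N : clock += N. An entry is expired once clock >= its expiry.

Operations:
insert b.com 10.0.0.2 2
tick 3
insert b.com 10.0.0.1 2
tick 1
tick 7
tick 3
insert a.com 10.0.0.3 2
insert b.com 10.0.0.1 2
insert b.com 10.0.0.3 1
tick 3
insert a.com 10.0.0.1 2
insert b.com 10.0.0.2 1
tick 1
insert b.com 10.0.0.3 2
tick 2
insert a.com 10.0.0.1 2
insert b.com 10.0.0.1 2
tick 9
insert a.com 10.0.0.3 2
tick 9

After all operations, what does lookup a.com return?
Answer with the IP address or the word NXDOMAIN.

Op 1: insert b.com -> 10.0.0.2 (expiry=0+2=2). clock=0
Op 2: tick 3 -> clock=3. purged={b.com}
Op 3: insert b.com -> 10.0.0.1 (expiry=3+2=5). clock=3
Op 4: tick 1 -> clock=4.
Op 5: tick 7 -> clock=11. purged={b.com}
Op 6: tick 3 -> clock=14.
Op 7: insert a.com -> 10.0.0.3 (expiry=14+2=16). clock=14
Op 8: insert b.com -> 10.0.0.1 (expiry=14+2=16). clock=14
Op 9: insert b.com -> 10.0.0.3 (expiry=14+1=15). clock=14
Op 10: tick 3 -> clock=17. purged={a.com,b.com}
Op 11: insert a.com -> 10.0.0.1 (expiry=17+2=19). clock=17
Op 12: insert b.com -> 10.0.0.2 (expiry=17+1=18). clock=17
Op 13: tick 1 -> clock=18. purged={b.com}
Op 14: insert b.com -> 10.0.0.3 (expiry=18+2=20). clock=18
Op 15: tick 2 -> clock=20. purged={a.com,b.com}
Op 16: insert a.com -> 10.0.0.1 (expiry=20+2=22). clock=20
Op 17: insert b.com -> 10.0.0.1 (expiry=20+2=22). clock=20
Op 18: tick 9 -> clock=29. purged={a.com,b.com}
Op 19: insert a.com -> 10.0.0.3 (expiry=29+2=31). clock=29
Op 20: tick 9 -> clock=38. purged={a.com}
lookup a.com: not in cache (expired or never inserted)

Answer: NXDOMAIN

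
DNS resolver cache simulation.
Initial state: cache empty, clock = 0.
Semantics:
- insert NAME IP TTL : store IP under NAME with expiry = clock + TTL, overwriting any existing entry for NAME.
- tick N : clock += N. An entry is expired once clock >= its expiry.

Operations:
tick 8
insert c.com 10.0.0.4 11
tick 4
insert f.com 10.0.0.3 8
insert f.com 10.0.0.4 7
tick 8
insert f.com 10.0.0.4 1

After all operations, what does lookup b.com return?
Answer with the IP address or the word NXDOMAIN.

Op 1: tick 8 -> clock=8.
Op 2: insert c.com -> 10.0.0.4 (expiry=8+11=19). clock=8
Op 3: tick 4 -> clock=12.
Op 4: insert f.com -> 10.0.0.3 (expiry=12+8=20). clock=12
Op 5: insert f.com -> 10.0.0.4 (expiry=12+7=19). clock=12
Op 6: tick 8 -> clock=20. purged={c.com,f.com}
Op 7: insert f.com -> 10.0.0.4 (expiry=20+1=21). clock=20
lookup b.com: not in cache (expired or never inserted)

Answer: NXDOMAIN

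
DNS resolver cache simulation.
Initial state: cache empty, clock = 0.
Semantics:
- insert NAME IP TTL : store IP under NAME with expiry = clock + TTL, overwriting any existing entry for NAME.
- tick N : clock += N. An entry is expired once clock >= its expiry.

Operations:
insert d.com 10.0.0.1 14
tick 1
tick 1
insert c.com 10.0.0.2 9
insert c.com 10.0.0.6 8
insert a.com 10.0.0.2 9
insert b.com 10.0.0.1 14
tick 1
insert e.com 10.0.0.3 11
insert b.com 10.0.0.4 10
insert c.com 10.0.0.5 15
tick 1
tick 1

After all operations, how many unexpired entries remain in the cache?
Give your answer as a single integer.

Answer: 5

Derivation:
Op 1: insert d.com -> 10.0.0.1 (expiry=0+14=14). clock=0
Op 2: tick 1 -> clock=1.
Op 3: tick 1 -> clock=2.
Op 4: insert c.com -> 10.0.0.2 (expiry=2+9=11). clock=2
Op 5: insert c.com -> 10.0.0.6 (expiry=2+8=10). clock=2
Op 6: insert a.com -> 10.0.0.2 (expiry=2+9=11). clock=2
Op 7: insert b.com -> 10.0.0.1 (expiry=2+14=16). clock=2
Op 8: tick 1 -> clock=3.
Op 9: insert e.com -> 10.0.0.3 (expiry=3+11=14). clock=3
Op 10: insert b.com -> 10.0.0.4 (expiry=3+10=13). clock=3
Op 11: insert c.com -> 10.0.0.5 (expiry=3+15=18). clock=3
Op 12: tick 1 -> clock=4.
Op 13: tick 1 -> clock=5.
Final cache (unexpired): {a.com,b.com,c.com,d.com,e.com} -> size=5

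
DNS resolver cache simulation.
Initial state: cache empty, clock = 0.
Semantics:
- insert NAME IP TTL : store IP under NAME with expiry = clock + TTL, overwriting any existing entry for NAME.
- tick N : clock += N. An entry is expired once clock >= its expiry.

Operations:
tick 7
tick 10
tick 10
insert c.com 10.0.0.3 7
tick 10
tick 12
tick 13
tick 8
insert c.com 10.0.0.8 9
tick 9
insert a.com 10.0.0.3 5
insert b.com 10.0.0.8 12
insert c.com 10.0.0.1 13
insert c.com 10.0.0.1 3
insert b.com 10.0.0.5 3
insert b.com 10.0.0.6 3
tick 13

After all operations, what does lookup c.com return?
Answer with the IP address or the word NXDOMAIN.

Answer: NXDOMAIN

Derivation:
Op 1: tick 7 -> clock=7.
Op 2: tick 10 -> clock=17.
Op 3: tick 10 -> clock=27.
Op 4: insert c.com -> 10.0.0.3 (expiry=27+7=34). clock=27
Op 5: tick 10 -> clock=37. purged={c.com}
Op 6: tick 12 -> clock=49.
Op 7: tick 13 -> clock=62.
Op 8: tick 8 -> clock=70.
Op 9: insert c.com -> 10.0.0.8 (expiry=70+9=79). clock=70
Op 10: tick 9 -> clock=79. purged={c.com}
Op 11: insert a.com -> 10.0.0.3 (expiry=79+5=84). clock=79
Op 12: insert b.com -> 10.0.0.8 (expiry=79+12=91). clock=79
Op 13: insert c.com -> 10.0.0.1 (expiry=79+13=92). clock=79
Op 14: insert c.com -> 10.0.0.1 (expiry=79+3=82). clock=79
Op 15: insert b.com -> 10.0.0.5 (expiry=79+3=82). clock=79
Op 16: insert b.com -> 10.0.0.6 (expiry=79+3=82). clock=79
Op 17: tick 13 -> clock=92. purged={a.com,b.com,c.com}
lookup c.com: not in cache (expired or never inserted)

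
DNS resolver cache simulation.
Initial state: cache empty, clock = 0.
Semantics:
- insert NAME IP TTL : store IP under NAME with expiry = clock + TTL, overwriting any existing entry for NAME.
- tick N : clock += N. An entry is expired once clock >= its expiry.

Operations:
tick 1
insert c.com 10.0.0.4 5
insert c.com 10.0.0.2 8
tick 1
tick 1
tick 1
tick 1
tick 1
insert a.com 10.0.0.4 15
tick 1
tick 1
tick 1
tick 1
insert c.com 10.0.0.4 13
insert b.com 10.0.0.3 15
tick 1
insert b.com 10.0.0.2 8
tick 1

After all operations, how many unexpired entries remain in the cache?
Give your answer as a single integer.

Op 1: tick 1 -> clock=1.
Op 2: insert c.com -> 10.0.0.4 (expiry=1+5=6). clock=1
Op 3: insert c.com -> 10.0.0.2 (expiry=1+8=9). clock=1
Op 4: tick 1 -> clock=2.
Op 5: tick 1 -> clock=3.
Op 6: tick 1 -> clock=4.
Op 7: tick 1 -> clock=5.
Op 8: tick 1 -> clock=6.
Op 9: insert a.com -> 10.0.0.4 (expiry=6+15=21). clock=6
Op 10: tick 1 -> clock=7.
Op 11: tick 1 -> clock=8.
Op 12: tick 1 -> clock=9. purged={c.com}
Op 13: tick 1 -> clock=10.
Op 14: insert c.com -> 10.0.0.4 (expiry=10+13=23). clock=10
Op 15: insert b.com -> 10.0.0.3 (expiry=10+15=25). clock=10
Op 16: tick 1 -> clock=11.
Op 17: insert b.com -> 10.0.0.2 (expiry=11+8=19). clock=11
Op 18: tick 1 -> clock=12.
Final cache (unexpired): {a.com,b.com,c.com} -> size=3

Answer: 3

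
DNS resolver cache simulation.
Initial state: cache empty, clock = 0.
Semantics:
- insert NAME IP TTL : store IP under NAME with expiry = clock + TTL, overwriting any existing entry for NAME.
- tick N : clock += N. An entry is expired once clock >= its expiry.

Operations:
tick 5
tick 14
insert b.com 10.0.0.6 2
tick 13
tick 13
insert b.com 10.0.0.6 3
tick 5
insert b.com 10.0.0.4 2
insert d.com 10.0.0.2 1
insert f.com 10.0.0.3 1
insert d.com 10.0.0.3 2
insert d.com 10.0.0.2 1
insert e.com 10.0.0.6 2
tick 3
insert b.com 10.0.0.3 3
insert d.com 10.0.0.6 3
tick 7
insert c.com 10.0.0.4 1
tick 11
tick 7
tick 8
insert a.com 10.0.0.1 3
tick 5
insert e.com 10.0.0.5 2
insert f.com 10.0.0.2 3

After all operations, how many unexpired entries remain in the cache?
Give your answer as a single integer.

Answer: 2

Derivation:
Op 1: tick 5 -> clock=5.
Op 2: tick 14 -> clock=19.
Op 3: insert b.com -> 10.0.0.6 (expiry=19+2=21). clock=19
Op 4: tick 13 -> clock=32. purged={b.com}
Op 5: tick 13 -> clock=45.
Op 6: insert b.com -> 10.0.0.6 (expiry=45+3=48). clock=45
Op 7: tick 5 -> clock=50. purged={b.com}
Op 8: insert b.com -> 10.0.0.4 (expiry=50+2=52). clock=50
Op 9: insert d.com -> 10.0.0.2 (expiry=50+1=51). clock=50
Op 10: insert f.com -> 10.0.0.3 (expiry=50+1=51). clock=50
Op 11: insert d.com -> 10.0.0.3 (expiry=50+2=52). clock=50
Op 12: insert d.com -> 10.0.0.2 (expiry=50+1=51). clock=50
Op 13: insert e.com -> 10.0.0.6 (expiry=50+2=52). clock=50
Op 14: tick 3 -> clock=53. purged={b.com,d.com,e.com,f.com}
Op 15: insert b.com -> 10.0.0.3 (expiry=53+3=56). clock=53
Op 16: insert d.com -> 10.0.0.6 (expiry=53+3=56). clock=53
Op 17: tick 7 -> clock=60. purged={b.com,d.com}
Op 18: insert c.com -> 10.0.0.4 (expiry=60+1=61). clock=60
Op 19: tick 11 -> clock=71. purged={c.com}
Op 20: tick 7 -> clock=78.
Op 21: tick 8 -> clock=86.
Op 22: insert a.com -> 10.0.0.1 (expiry=86+3=89). clock=86
Op 23: tick 5 -> clock=91. purged={a.com}
Op 24: insert e.com -> 10.0.0.5 (expiry=91+2=93). clock=91
Op 25: insert f.com -> 10.0.0.2 (expiry=91+3=94). clock=91
Final cache (unexpired): {e.com,f.com} -> size=2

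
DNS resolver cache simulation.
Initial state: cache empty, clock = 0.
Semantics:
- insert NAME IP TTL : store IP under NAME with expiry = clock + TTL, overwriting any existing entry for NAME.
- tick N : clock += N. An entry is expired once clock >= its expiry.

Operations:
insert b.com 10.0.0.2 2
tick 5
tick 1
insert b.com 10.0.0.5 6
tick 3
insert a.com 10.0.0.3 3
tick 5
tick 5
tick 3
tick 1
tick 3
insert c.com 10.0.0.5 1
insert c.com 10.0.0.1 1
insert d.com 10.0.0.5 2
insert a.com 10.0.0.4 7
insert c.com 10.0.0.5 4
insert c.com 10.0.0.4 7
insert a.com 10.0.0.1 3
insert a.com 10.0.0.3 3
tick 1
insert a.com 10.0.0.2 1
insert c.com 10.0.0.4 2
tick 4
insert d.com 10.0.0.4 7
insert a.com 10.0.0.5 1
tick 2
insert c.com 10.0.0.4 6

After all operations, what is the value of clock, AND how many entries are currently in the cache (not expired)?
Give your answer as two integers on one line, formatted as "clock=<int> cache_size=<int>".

Op 1: insert b.com -> 10.0.0.2 (expiry=0+2=2). clock=0
Op 2: tick 5 -> clock=5. purged={b.com}
Op 3: tick 1 -> clock=6.
Op 4: insert b.com -> 10.0.0.5 (expiry=6+6=12). clock=6
Op 5: tick 3 -> clock=9.
Op 6: insert a.com -> 10.0.0.3 (expiry=9+3=12). clock=9
Op 7: tick 5 -> clock=14. purged={a.com,b.com}
Op 8: tick 5 -> clock=19.
Op 9: tick 3 -> clock=22.
Op 10: tick 1 -> clock=23.
Op 11: tick 3 -> clock=26.
Op 12: insert c.com -> 10.0.0.5 (expiry=26+1=27). clock=26
Op 13: insert c.com -> 10.0.0.1 (expiry=26+1=27). clock=26
Op 14: insert d.com -> 10.0.0.5 (expiry=26+2=28). clock=26
Op 15: insert a.com -> 10.0.0.4 (expiry=26+7=33). clock=26
Op 16: insert c.com -> 10.0.0.5 (expiry=26+4=30). clock=26
Op 17: insert c.com -> 10.0.0.4 (expiry=26+7=33). clock=26
Op 18: insert a.com -> 10.0.0.1 (expiry=26+3=29). clock=26
Op 19: insert a.com -> 10.0.0.3 (expiry=26+3=29). clock=26
Op 20: tick 1 -> clock=27.
Op 21: insert a.com -> 10.0.0.2 (expiry=27+1=28). clock=27
Op 22: insert c.com -> 10.0.0.4 (expiry=27+2=29). clock=27
Op 23: tick 4 -> clock=31. purged={a.com,c.com,d.com}
Op 24: insert d.com -> 10.0.0.4 (expiry=31+7=38). clock=31
Op 25: insert a.com -> 10.0.0.5 (expiry=31+1=32). clock=31
Op 26: tick 2 -> clock=33. purged={a.com}
Op 27: insert c.com -> 10.0.0.4 (expiry=33+6=39). clock=33
Final clock = 33
Final cache (unexpired): {c.com,d.com} -> size=2

Answer: clock=33 cache_size=2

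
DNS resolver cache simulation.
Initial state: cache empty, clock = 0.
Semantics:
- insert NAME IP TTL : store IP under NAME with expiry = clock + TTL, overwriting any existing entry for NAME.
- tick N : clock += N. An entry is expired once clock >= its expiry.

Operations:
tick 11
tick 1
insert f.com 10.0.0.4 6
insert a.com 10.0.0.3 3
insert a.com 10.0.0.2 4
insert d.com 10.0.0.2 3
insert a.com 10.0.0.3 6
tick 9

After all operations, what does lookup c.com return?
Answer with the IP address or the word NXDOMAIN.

Answer: NXDOMAIN

Derivation:
Op 1: tick 11 -> clock=11.
Op 2: tick 1 -> clock=12.
Op 3: insert f.com -> 10.0.0.4 (expiry=12+6=18). clock=12
Op 4: insert a.com -> 10.0.0.3 (expiry=12+3=15). clock=12
Op 5: insert a.com -> 10.0.0.2 (expiry=12+4=16). clock=12
Op 6: insert d.com -> 10.0.0.2 (expiry=12+3=15). clock=12
Op 7: insert a.com -> 10.0.0.3 (expiry=12+6=18). clock=12
Op 8: tick 9 -> clock=21. purged={a.com,d.com,f.com}
lookup c.com: not in cache (expired or never inserted)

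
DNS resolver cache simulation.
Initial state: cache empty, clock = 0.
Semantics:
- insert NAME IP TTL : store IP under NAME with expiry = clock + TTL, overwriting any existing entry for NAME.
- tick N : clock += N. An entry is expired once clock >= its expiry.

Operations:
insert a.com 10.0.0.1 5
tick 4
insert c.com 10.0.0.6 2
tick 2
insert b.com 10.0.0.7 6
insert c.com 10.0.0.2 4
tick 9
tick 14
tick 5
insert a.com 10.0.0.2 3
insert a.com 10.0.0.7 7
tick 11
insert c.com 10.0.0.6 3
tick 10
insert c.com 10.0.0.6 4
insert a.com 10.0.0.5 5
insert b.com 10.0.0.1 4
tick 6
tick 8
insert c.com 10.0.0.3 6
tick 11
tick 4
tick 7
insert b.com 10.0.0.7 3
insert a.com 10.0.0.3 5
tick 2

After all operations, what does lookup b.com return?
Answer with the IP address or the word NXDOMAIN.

Op 1: insert a.com -> 10.0.0.1 (expiry=0+5=5). clock=0
Op 2: tick 4 -> clock=4.
Op 3: insert c.com -> 10.0.0.6 (expiry=4+2=6). clock=4
Op 4: tick 2 -> clock=6. purged={a.com,c.com}
Op 5: insert b.com -> 10.0.0.7 (expiry=6+6=12). clock=6
Op 6: insert c.com -> 10.0.0.2 (expiry=6+4=10). clock=6
Op 7: tick 9 -> clock=15. purged={b.com,c.com}
Op 8: tick 14 -> clock=29.
Op 9: tick 5 -> clock=34.
Op 10: insert a.com -> 10.0.0.2 (expiry=34+3=37). clock=34
Op 11: insert a.com -> 10.0.0.7 (expiry=34+7=41). clock=34
Op 12: tick 11 -> clock=45. purged={a.com}
Op 13: insert c.com -> 10.0.0.6 (expiry=45+3=48). clock=45
Op 14: tick 10 -> clock=55. purged={c.com}
Op 15: insert c.com -> 10.0.0.6 (expiry=55+4=59). clock=55
Op 16: insert a.com -> 10.0.0.5 (expiry=55+5=60). clock=55
Op 17: insert b.com -> 10.0.0.1 (expiry=55+4=59). clock=55
Op 18: tick 6 -> clock=61. purged={a.com,b.com,c.com}
Op 19: tick 8 -> clock=69.
Op 20: insert c.com -> 10.0.0.3 (expiry=69+6=75). clock=69
Op 21: tick 11 -> clock=80. purged={c.com}
Op 22: tick 4 -> clock=84.
Op 23: tick 7 -> clock=91.
Op 24: insert b.com -> 10.0.0.7 (expiry=91+3=94). clock=91
Op 25: insert a.com -> 10.0.0.3 (expiry=91+5=96). clock=91
Op 26: tick 2 -> clock=93.
lookup b.com: present, ip=10.0.0.7 expiry=94 > clock=93

Answer: 10.0.0.7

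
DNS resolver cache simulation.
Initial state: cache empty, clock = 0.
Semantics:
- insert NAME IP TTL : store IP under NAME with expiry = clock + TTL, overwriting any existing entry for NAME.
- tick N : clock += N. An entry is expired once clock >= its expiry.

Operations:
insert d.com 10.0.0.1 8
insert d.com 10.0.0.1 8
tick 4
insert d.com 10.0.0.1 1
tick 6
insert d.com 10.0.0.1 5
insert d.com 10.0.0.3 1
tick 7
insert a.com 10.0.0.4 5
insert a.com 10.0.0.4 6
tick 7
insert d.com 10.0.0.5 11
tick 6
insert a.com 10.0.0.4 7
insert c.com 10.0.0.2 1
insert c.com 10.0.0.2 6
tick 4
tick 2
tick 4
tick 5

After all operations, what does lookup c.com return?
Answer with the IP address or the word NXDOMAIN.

Op 1: insert d.com -> 10.0.0.1 (expiry=0+8=8). clock=0
Op 2: insert d.com -> 10.0.0.1 (expiry=0+8=8). clock=0
Op 3: tick 4 -> clock=4.
Op 4: insert d.com -> 10.0.0.1 (expiry=4+1=5). clock=4
Op 5: tick 6 -> clock=10. purged={d.com}
Op 6: insert d.com -> 10.0.0.1 (expiry=10+5=15). clock=10
Op 7: insert d.com -> 10.0.0.3 (expiry=10+1=11). clock=10
Op 8: tick 7 -> clock=17. purged={d.com}
Op 9: insert a.com -> 10.0.0.4 (expiry=17+5=22). clock=17
Op 10: insert a.com -> 10.0.0.4 (expiry=17+6=23). clock=17
Op 11: tick 7 -> clock=24. purged={a.com}
Op 12: insert d.com -> 10.0.0.5 (expiry=24+11=35). clock=24
Op 13: tick 6 -> clock=30.
Op 14: insert a.com -> 10.0.0.4 (expiry=30+7=37). clock=30
Op 15: insert c.com -> 10.0.0.2 (expiry=30+1=31). clock=30
Op 16: insert c.com -> 10.0.0.2 (expiry=30+6=36). clock=30
Op 17: tick 4 -> clock=34.
Op 18: tick 2 -> clock=36. purged={c.com,d.com}
Op 19: tick 4 -> clock=40. purged={a.com}
Op 20: tick 5 -> clock=45.
lookup c.com: not in cache (expired or never inserted)

Answer: NXDOMAIN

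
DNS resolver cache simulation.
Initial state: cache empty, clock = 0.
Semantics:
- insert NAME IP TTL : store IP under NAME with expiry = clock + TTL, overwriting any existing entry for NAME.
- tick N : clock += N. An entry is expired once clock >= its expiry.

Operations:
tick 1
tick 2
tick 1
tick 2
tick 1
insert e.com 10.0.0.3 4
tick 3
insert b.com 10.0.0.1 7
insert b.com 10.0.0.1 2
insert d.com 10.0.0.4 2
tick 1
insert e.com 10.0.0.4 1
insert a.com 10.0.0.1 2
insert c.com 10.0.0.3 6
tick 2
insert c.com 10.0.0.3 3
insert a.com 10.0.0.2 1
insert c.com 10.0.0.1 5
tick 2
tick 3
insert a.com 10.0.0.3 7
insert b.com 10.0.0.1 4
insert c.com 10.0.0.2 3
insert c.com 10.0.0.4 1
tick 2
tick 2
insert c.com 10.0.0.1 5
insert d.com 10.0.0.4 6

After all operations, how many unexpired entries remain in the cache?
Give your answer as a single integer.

Answer: 3

Derivation:
Op 1: tick 1 -> clock=1.
Op 2: tick 2 -> clock=3.
Op 3: tick 1 -> clock=4.
Op 4: tick 2 -> clock=6.
Op 5: tick 1 -> clock=7.
Op 6: insert e.com -> 10.0.0.3 (expiry=7+4=11). clock=7
Op 7: tick 3 -> clock=10.
Op 8: insert b.com -> 10.0.0.1 (expiry=10+7=17). clock=10
Op 9: insert b.com -> 10.0.0.1 (expiry=10+2=12). clock=10
Op 10: insert d.com -> 10.0.0.4 (expiry=10+2=12). clock=10
Op 11: tick 1 -> clock=11. purged={e.com}
Op 12: insert e.com -> 10.0.0.4 (expiry=11+1=12). clock=11
Op 13: insert a.com -> 10.0.0.1 (expiry=11+2=13). clock=11
Op 14: insert c.com -> 10.0.0.3 (expiry=11+6=17). clock=11
Op 15: tick 2 -> clock=13. purged={a.com,b.com,d.com,e.com}
Op 16: insert c.com -> 10.0.0.3 (expiry=13+3=16). clock=13
Op 17: insert a.com -> 10.0.0.2 (expiry=13+1=14). clock=13
Op 18: insert c.com -> 10.0.0.1 (expiry=13+5=18). clock=13
Op 19: tick 2 -> clock=15. purged={a.com}
Op 20: tick 3 -> clock=18. purged={c.com}
Op 21: insert a.com -> 10.0.0.3 (expiry=18+7=25). clock=18
Op 22: insert b.com -> 10.0.0.1 (expiry=18+4=22). clock=18
Op 23: insert c.com -> 10.0.0.2 (expiry=18+3=21). clock=18
Op 24: insert c.com -> 10.0.0.4 (expiry=18+1=19). clock=18
Op 25: tick 2 -> clock=20. purged={c.com}
Op 26: tick 2 -> clock=22. purged={b.com}
Op 27: insert c.com -> 10.0.0.1 (expiry=22+5=27). clock=22
Op 28: insert d.com -> 10.0.0.4 (expiry=22+6=28). clock=22
Final cache (unexpired): {a.com,c.com,d.com} -> size=3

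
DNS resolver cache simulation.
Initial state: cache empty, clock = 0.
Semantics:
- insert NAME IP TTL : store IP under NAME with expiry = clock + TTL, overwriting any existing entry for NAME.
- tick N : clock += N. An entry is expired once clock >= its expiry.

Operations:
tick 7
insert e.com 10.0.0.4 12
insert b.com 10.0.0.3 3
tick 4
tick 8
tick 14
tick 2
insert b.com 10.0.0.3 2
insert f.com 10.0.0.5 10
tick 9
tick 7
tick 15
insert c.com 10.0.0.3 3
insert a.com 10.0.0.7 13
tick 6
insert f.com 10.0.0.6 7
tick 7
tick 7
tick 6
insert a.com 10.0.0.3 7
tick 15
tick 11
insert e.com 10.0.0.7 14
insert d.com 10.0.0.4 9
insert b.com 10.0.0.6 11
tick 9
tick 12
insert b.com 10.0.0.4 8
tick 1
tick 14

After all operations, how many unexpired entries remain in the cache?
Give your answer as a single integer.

Op 1: tick 7 -> clock=7.
Op 2: insert e.com -> 10.0.0.4 (expiry=7+12=19). clock=7
Op 3: insert b.com -> 10.0.0.3 (expiry=7+3=10). clock=7
Op 4: tick 4 -> clock=11. purged={b.com}
Op 5: tick 8 -> clock=19. purged={e.com}
Op 6: tick 14 -> clock=33.
Op 7: tick 2 -> clock=35.
Op 8: insert b.com -> 10.0.0.3 (expiry=35+2=37). clock=35
Op 9: insert f.com -> 10.0.0.5 (expiry=35+10=45). clock=35
Op 10: tick 9 -> clock=44. purged={b.com}
Op 11: tick 7 -> clock=51. purged={f.com}
Op 12: tick 15 -> clock=66.
Op 13: insert c.com -> 10.0.0.3 (expiry=66+3=69). clock=66
Op 14: insert a.com -> 10.0.0.7 (expiry=66+13=79). clock=66
Op 15: tick 6 -> clock=72. purged={c.com}
Op 16: insert f.com -> 10.0.0.6 (expiry=72+7=79). clock=72
Op 17: tick 7 -> clock=79. purged={a.com,f.com}
Op 18: tick 7 -> clock=86.
Op 19: tick 6 -> clock=92.
Op 20: insert a.com -> 10.0.0.3 (expiry=92+7=99). clock=92
Op 21: tick 15 -> clock=107. purged={a.com}
Op 22: tick 11 -> clock=118.
Op 23: insert e.com -> 10.0.0.7 (expiry=118+14=132). clock=118
Op 24: insert d.com -> 10.0.0.4 (expiry=118+9=127). clock=118
Op 25: insert b.com -> 10.0.0.6 (expiry=118+11=129). clock=118
Op 26: tick 9 -> clock=127. purged={d.com}
Op 27: tick 12 -> clock=139. purged={b.com,e.com}
Op 28: insert b.com -> 10.0.0.4 (expiry=139+8=147). clock=139
Op 29: tick 1 -> clock=140.
Op 30: tick 14 -> clock=154. purged={b.com}
Final cache (unexpired): {} -> size=0

Answer: 0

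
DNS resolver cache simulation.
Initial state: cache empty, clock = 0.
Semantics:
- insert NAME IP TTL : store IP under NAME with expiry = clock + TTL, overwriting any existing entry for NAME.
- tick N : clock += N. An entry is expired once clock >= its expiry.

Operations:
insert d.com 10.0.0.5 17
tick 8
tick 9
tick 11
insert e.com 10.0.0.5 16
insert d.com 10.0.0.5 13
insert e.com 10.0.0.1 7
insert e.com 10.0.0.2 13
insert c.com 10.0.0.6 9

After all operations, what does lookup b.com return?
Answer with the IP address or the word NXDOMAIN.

Op 1: insert d.com -> 10.0.0.5 (expiry=0+17=17). clock=0
Op 2: tick 8 -> clock=8.
Op 3: tick 9 -> clock=17. purged={d.com}
Op 4: tick 11 -> clock=28.
Op 5: insert e.com -> 10.0.0.5 (expiry=28+16=44). clock=28
Op 6: insert d.com -> 10.0.0.5 (expiry=28+13=41). clock=28
Op 7: insert e.com -> 10.0.0.1 (expiry=28+7=35). clock=28
Op 8: insert e.com -> 10.0.0.2 (expiry=28+13=41). clock=28
Op 9: insert c.com -> 10.0.0.6 (expiry=28+9=37). clock=28
lookup b.com: not in cache (expired or never inserted)

Answer: NXDOMAIN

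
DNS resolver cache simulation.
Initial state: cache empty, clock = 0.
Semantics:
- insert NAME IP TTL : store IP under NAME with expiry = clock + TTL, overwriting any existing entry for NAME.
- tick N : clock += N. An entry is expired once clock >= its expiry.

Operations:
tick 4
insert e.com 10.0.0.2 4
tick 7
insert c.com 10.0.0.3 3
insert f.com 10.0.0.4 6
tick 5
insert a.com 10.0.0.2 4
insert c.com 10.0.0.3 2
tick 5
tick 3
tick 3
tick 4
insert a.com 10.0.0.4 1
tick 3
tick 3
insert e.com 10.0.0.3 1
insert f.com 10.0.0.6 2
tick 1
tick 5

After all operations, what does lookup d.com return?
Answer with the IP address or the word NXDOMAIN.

Answer: NXDOMAIN

Derivation:
Op 1: tick 4 -> clock=4.
Op 2: insert e.com -> 10.0.0.2 (expiry=4+4=8). clock=4
Op 3: tick 7 -> clock=11. purged={e.com}
Op 4: insert c.com -> 10.0.0.3 (expiry=11+3=14). clock=11
Op 5: insert f.com -> 10.0.0.4 (expiry=11+6=17). clock=11
Op 6: tick 5 -> clock=16. purged={c.com}
Op 7: insert a.com -> 10.0.0.2 (expiry=16+4=20). clock=16
Op 8: insert c.com -> 10.0.0.3 (expiry=16+2=18). clock=16
Op 9: tick 5 -> clock=21. purged={a.com,c.com,f.com}
Op 10: tick 3 -> clock=24.
Op 11: tick 3 -> clock=27.
Op 12: tick 4 -> clock=31.
Op 13: insert a.com -> 10.0.0.4 (expiry=31+1=32). clock=31
Op 14: tick 3 -> clock=34. purged={a.com}
Op 15: tick 3 -> clock=37.
Op 16: insert e.com -> 10.0.0.3 (expiry=37+1=38). clock=37
Op 17: insert f.com -> 10.0.0.6 (expiry=37+2=39). clock=37
Op 18: tick 1 -> clock=38. purged={e.com}
Op 19: tick 5 -> clock=43. purged={f.com}
lookup d.com: not in cache (expired or never inserted)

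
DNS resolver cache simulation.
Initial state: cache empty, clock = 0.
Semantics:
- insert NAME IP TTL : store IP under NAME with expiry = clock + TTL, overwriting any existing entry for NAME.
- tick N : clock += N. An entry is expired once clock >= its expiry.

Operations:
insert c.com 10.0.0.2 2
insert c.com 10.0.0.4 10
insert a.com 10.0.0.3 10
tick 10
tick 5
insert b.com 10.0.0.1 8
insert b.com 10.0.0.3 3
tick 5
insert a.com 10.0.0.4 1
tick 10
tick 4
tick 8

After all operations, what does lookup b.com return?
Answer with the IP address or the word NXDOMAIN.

Answer: NXDOMAIN

Derivation:
Op 1: insert c.com -> 10.0.0.2 (expiry=0+2=2). clock=0
Op 2: insert c.com -> 10.0.0.4 (expiry=0+10=10). clock=0
Op 3: insert a.com -> 10.0.0.3 (expiry=0+10=10). clock=0
Op 4: tick 10 -> clock=10. purged={a.com,c.com}
Op 5: tick 5 -> clock=15.
Op 6: insert b.com -> 10.0.0.1 (expiry=15+8=23). clock=15
Op 7: insert b.com -> 10.0.0.3 (expiry=15+3=18). clock=15
Op 8: tick 5 -> clock=20. purged={b.com}
Op 9: insert a.com -> 10.0.0.4 (expiry=20+1=21). clock=20
Op 10: tick 10 -> clock=30. purged={a.com}
Op 11: tick 4 -> clock=34.
Op 12: tick 8 -> clock=42.
lookup b.com: not in cache (expired or never inserted)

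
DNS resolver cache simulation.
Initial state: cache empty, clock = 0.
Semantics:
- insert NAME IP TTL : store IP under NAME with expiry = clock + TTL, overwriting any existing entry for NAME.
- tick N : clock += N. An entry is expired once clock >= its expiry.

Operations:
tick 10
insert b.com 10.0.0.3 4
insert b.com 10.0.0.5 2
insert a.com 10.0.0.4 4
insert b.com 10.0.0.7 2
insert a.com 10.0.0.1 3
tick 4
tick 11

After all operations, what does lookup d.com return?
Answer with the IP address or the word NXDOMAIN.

Answer: NXDOMAIN

Derivation:
Op 1: tick 10 -> clock=10.
Op 2: insert b.com -> 10.0.0.3 (expiry=10+4=14). clock=10
Op 3: insert b.com -> 10.0.0.5 (expiry=10+2=12). clock=10
Op 4: insert a.com -> 10.0.0.4 (expiry=10+4=14). clock=10
Op 5: insert b.com -> 10.0.0.7 (expiry=10+2=12). clock=10
Op 6: insert a.com -> 10.0.0.1 (expiry=10+3=13). clock=10
Op 7: tick 4 -> clock=14. purged={a.com,b.com}
Op 8: tick 11 -> clock=25.
lookup d.com: not in cache (expired or never inserted)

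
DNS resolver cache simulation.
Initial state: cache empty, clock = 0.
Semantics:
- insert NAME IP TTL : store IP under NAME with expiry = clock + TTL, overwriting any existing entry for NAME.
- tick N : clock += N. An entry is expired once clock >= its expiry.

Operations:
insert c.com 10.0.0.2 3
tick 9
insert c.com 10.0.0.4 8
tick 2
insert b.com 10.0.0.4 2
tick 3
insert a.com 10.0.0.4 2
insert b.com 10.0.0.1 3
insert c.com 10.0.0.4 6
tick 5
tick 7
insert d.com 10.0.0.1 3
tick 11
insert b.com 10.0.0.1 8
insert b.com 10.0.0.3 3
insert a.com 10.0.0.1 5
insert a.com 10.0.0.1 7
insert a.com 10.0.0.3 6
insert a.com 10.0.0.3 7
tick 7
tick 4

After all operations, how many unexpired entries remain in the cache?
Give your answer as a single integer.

Answer: 0

Derivation:
Op 1: insert c.com -> 10.0.0.2 (expiry=0+3=3). clock=0
Op 2: tick 9 -> clock=9. purged={c.com}
Op 3: insert c.com -> 10.0.0.4 (expiry=9+8=17). clock=9
Op 4: tick 2 -> clock=11.
Op 5: insert b.com -> 10.0.0.4 (expiry=11+2=13). clock=11
Op 6: tick 3 -> clock=14. purged={b.com}
Op 7: insert a.com -> 10.0.0.4 (expiry=14+2=16). clock=14
Op 8: insert b.com -> 10.0.0.1 (expiry=14+3=17). clock=14
Op 9: insert c.com -> 10.0.0.4 (expiry=14+6=20). clock=14
Op 10: tick 5 -> clock=19. purged={a.com,b.com}
Op 11: tick 7 -> clock=26. purged={c.com}
Op 12: insert d.com -> 10.0.0.1 (expiry=26+3=29). clock=26
Op 13: tick 11 -> clock=37. purged={d.com}
Op 14: insert b.com -> 10.0.0.1 (expiry=37+8=45). clock=37
Op 15: insert b.com -> 10.0.0.3 (expiry=37+3=40). clock=37
Op 16: insert a.com -> 10.0.0.1 (expiry=37+5=42). clock=37
Op 17: insert a.com -> 10.0.0.1 (expiry=37+7=44). clock=37
Op 18: insert a.com -> 10.0.0.3 (expiry=37+6=43). clock=37
Op 19: insert a.com -> 10.0.0.3 (expiry=37+7=44). clock=37
Op 20: tick 7 -> clock=44. purged={a.com,b.com}
Op 21: tick 4 -> clock=48.
Final cache (unexpired): {} -> size=0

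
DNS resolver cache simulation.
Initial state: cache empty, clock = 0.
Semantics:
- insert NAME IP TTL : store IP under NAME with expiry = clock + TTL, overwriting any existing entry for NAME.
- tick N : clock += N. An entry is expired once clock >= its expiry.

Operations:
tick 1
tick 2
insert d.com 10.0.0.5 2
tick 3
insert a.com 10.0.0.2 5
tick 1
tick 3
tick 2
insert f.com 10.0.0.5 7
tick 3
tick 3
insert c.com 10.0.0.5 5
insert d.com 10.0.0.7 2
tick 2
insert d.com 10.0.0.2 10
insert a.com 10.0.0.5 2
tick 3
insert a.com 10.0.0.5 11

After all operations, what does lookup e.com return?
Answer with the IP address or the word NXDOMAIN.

Op 1: tick 1 -> clock=1.
Op 2: tick 2 -> clock=3.
Op 3: insert d.com -> 10.0.0.5 (expiry=3+2=5). clock=3
Op 4: tick 3 -> clock=6. purged={d.com}
Op 5: insert a.com -> 10.0.0.2 (expiry=6+5=11). clock=6
Op 6: tick 1 -> clock=7.
Op 7: tick 3 -> clock=10.
Op 8: tick 2 -> clock=12. purged={a.com}
Op 9: insert f.com -> 10.0.0.5 (expiry=12+7=19). clock=12
Op 10: tick 3 -> clock=15.
Op 11: tick 3 -> clock=18.
Op 12: insert c.com -> 10.0.0.5 (expiry=18+5=23). clock=18
Op 13: insert d.com -> 10.0.0.7 (expiry=18+2=20). clock=18
Op 14: tick 2 -> clock=20. purged={d.com,f.com}
Op 15: insert d.com -> 10.0.0.2 (expiry=20+10=30). clock=20
Op 16: insert a.com -> 10.0.0.5 (expiry=20+2=22). clock=20
Op 17: tick 3 -> clock=23. purged={a.com,c.com}
Op 18: insert a.com -> 10.0.0.5 (expiry=23+11=34). clock=23
lookup e.com: not in cache (expired or never inserted)

Answer: NXDOMAIN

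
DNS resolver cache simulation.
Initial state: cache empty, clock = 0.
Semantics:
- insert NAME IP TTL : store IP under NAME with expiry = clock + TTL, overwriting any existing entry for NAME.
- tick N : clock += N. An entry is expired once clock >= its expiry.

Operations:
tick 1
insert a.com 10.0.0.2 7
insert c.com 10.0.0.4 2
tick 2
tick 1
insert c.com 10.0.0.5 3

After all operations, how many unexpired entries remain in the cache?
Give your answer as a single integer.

Answer: 2

Derivation:
Op 1: tick 1 -> clock=1.
Op 2: insert a.com -> 10.0.0.2 (expiry=1+7=8). clock=1
Op 3: insert c.com -> 10.0.0.4 (expiry=1+2=3). clock=1
Op 4: tick 2 -> clock=3. purged={c.com}
Op 5: tick 1 -> clock=4.
Op 6: insert c.com -> 10.0.0.5 (expiry=4+3=7). clock=4
Final cache (unexpired): {a.com,c.com} -> size=2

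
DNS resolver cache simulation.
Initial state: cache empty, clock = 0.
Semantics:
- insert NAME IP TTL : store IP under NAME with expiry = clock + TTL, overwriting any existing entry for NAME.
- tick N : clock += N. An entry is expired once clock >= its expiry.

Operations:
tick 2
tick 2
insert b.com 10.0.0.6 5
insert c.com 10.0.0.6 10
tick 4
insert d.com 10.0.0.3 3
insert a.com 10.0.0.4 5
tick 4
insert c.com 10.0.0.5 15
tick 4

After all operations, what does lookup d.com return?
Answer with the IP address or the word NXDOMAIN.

Answer: NXDOMAIN

Derivation:
Op 1: tick 2 -> clock=2.
Op 2: tick 2 -> clock=4.
Op 3: insert b.com -> 10.0.0.6 (expiry=4+5=9). clock=4
Op 4: insert c.com -> 10.0.0.6 (expiry=4+10=14). clock=4
Op 5: tick 4 -> clock=8.
Op 6: insert d.com -> 10.0.0.3 (expiry=8+3=11). clock=8
Op 7: insert a.com -> 10.0.0.4 (expiry=8+5=13). clock=8
Op 8: tick 4 -> clock=12. purged={b.com,d.com}
Op 9: insert c.com -> 10.0.0.5 (expiry=12+15=27). clock=12
Op 10: tick 4 -> clock=16. purged={a.com}
lookup d.com: not in cache (expired or never inserted)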